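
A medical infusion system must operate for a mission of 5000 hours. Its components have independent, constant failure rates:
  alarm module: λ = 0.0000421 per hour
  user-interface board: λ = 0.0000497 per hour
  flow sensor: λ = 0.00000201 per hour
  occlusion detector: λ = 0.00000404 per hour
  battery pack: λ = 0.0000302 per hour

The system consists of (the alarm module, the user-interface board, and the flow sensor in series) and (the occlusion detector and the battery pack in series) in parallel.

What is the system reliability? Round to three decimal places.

0.941

R(alarm module) = exp(−0.0000421 × 5000) = 0.81018
R(user-interface board) = exp(−0.0000497 × 5000) = 0.77997
R(flow sensor) = exp(−0.00000201 × 5000) = 0.99000
R(occlusion detector) = exp(−0.00000404 × 5000) = 0.98000
R(battery pack) = exp(−0.0000302 × 5000) = 0.85985
Series (alarm module, user-interface board, and flow sensor): 0.81018 × 0.77997 × 0.99000 = 0.62560
Series (occlusion detector and battery pack): 0.98000 × 0.85985 = 0.84265
Parallel ([0.62560] and [0.84265]): 1 − (1 − 0.62560)(1 − 0.84265) = 0.941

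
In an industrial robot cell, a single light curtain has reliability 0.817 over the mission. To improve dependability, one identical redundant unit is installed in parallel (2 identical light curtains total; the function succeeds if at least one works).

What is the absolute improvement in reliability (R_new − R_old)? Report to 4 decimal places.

0.1495

R_before = 0.817
R_after = 1 − (1 − 0.817)^2 = 0.9665
ΔR = 0.9665 − 0.817 = 0.1495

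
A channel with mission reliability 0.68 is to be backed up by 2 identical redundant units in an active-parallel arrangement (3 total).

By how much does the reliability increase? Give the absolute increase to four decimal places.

R_before = 0.68
R_after = 1 − (1 − 0.68)^3 = 0.9672
ΔR = 0.9672 − 0.68 = 0.2872

0.2872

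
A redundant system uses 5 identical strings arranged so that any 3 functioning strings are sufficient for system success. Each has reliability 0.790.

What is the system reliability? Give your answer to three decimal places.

R = Σ_{i=3}^{5} C(5,i) p^i (1−p)^{5−i} with p = 0.790
C(5,3)·0.790^3·0.210^2 = 0.21743
C(5,4)·0.790^4·0.210^1 = 0.40898
C(5,5)·0.790^5·0.210^0 = 0.30771
Sum = 0.934

0.934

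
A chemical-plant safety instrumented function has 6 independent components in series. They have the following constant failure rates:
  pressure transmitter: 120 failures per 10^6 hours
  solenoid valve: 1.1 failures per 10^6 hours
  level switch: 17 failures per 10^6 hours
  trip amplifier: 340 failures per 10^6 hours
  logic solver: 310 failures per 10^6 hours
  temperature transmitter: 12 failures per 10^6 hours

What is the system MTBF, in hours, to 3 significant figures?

1250

Series of exponential components: λ_sys = Σ λ_i
λ_sys = 0.00012 + 0.0000011 + 0.000017 + 0.00034 + 0.00031 + 0.000012 = 8.0010e-04 /h
MTBF = 1 / λ_sys = 1250 h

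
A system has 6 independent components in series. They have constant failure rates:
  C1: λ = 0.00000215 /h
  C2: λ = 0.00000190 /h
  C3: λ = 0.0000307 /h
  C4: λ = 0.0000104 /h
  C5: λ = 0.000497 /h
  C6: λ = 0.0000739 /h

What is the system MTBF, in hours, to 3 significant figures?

Series of exponential components: λ_sys = Σ λ_i
λ_sys = 0.00000215 + 0.00000190 + 0.0000307 + 0.0000104 + 0.000497 + 0.0000739 = 6.1605e-04 /h
MTBF = 1 / λ_sys = 1620 h

1620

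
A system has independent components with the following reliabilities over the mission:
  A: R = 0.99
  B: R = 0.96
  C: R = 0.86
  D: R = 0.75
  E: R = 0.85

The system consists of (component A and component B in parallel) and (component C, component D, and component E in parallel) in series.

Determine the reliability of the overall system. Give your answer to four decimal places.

Parallel (A and B): 1 − (1 − 0.990000)(1 − 0.960000) = 0.999600
Parallel (C, D, and E): 1 − (1 − 0.860000)(1 − 0.750000)(1 − 0.850000) = 0.994750
Series ([0.999600] and [0.994750]): 0.999600 × 0.994750 = 0.9944

0.9944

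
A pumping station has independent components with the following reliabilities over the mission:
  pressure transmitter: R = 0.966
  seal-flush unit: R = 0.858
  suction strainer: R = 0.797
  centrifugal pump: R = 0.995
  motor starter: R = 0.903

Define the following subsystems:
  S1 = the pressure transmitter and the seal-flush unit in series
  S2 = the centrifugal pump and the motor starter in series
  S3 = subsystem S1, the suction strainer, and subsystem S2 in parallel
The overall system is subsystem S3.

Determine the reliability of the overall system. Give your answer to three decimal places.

Series (pressure transmitter and seal-flush unit): 0.96600 × 0.85800 = 0.82883
Series (centrifugal pump and motor starter): 0.99500 × 0.90300 = 0.89849
Parallel ([0.82883], suction strainer, and [0.89849]): 1 − (1 − 0.82883)(1 − 0.79700)(1 − 0.89849) = 0.996

0.996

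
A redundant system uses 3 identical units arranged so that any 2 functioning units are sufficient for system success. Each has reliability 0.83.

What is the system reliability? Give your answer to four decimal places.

0.9231

R = Σ_{i=2}^{3} C(3,i) p^i (1−p)^{3−i} with p = 0.83
C(3,2)·0.83^2·0.17^1 = 0.351339
C(3,3)·0.83^3·0.17^0 = 0.571787
Sum = 0.9231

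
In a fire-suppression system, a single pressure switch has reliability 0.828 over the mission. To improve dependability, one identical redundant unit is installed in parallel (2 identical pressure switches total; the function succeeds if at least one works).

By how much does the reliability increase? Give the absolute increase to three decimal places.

R_before = 0.828
R_after = 1 − (1 − 0.828)^2 = 0.970
ΔR = 0.970 − 0.828 = 0.142

0.142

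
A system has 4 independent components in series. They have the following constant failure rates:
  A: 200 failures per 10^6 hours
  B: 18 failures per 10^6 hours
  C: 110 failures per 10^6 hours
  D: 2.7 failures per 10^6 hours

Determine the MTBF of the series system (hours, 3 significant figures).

Series of exponential components: λ_sys = Σ λ_i
λ_sys = 0.00020 + 0.000018 + 0.00011 + 0.0000027 = 3.3070e-04 /h
MTBF = 1 / λ_sys = 3020 h

3020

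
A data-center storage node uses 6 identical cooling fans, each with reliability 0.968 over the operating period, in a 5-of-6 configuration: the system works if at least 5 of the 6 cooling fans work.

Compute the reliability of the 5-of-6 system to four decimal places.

0.9859

R = Σ_{i=5}^{6} C(6,i) p^i (1−p)^{6−i} with p = 0.968
C(6,5)·0.968^5·0.032^1 = 0.163184
C(6,6)·0.968^6·0.032^0 = 0.822720
Sum = 0.9859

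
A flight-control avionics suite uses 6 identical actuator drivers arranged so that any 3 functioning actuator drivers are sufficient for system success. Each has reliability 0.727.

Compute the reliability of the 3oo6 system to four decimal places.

0.9489

R = Σ_{i=3}^{6} C(6,i) p^i (1−p)^{6−i} with p = 0.727
C(6,3)·0.727^3·0.273^3 = 0.156358
C(6,4)·0.727^4·0.273^2 = 0.312287
C(6,5)·0.727^5·0.273^1 = 0.332649
C(6,6)·0.727^6·0.273^0 = 0.147641
Sum = 0.9489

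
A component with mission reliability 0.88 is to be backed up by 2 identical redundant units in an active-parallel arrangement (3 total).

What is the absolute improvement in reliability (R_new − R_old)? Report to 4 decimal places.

0.1183

R_before = 0.88
R_after = 1 − (1 − 0.88)^3 = 0.9983
ΔR = 0.9983 − 0.88 = 0.1183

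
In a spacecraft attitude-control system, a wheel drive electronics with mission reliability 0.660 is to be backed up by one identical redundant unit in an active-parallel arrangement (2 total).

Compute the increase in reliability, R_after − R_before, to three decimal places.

R_before = 0.660
R_after = 1 − (1 − 0.660)^2 = 0.884
ΔR = 0.884 − 0.660 = 0.224

0.224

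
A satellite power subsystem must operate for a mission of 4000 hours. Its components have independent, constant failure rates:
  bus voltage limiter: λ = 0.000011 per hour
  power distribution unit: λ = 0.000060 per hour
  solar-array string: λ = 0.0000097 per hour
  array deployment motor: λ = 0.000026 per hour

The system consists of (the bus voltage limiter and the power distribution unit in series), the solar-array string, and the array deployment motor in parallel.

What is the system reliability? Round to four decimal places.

0.9991

R(bus voltage limiter) = exp(−0.000011 × 4000) = 0.956954
R(power distribution unit) = exp(−0.000060 × 4000) = 0.786628
R(solar-array string) = exp(−0.0000097 × 4000) = 0.961943
R(array deployment motor) = exp(−0.000026 × 4000) = 0.901225
Series (bus voltage limiter and power distribution unit): 0.956954 × 0.786628 = 0.752767
Parallel ([0.752767], solar-array string, and array deployment motor): 1 − (1 − 0.752767)(1 − 0.961943)(1 − 0.901225) = 0.9991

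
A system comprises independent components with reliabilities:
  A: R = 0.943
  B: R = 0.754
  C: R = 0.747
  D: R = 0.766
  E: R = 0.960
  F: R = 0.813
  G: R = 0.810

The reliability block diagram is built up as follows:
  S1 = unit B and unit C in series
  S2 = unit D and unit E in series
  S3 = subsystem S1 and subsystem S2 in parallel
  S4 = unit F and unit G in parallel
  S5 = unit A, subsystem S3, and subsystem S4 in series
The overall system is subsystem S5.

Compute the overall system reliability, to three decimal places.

0.804

Series (B and C): 0.75400 × 0.74700 = 0.56324
Series (D and E): 0.76600 × 0.96000 = 0.73536
Parallel ([0.56324] and [0.73536]): 1 − (1 − 0.56324)(1 − 0.73536) = 0.88442
Parallel (F and G): 1 − (1 − 0.81300)(1 − 0.81000) = 0.96447
Series (A, [0.88442], and [0.96447]): 0.94300 × 0.88442 × 0.96447 = 0.804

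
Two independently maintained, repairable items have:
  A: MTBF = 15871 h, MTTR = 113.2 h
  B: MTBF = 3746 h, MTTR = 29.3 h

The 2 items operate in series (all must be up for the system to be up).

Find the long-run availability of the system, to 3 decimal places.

0.985

A(A) = MTBF/(MTBF+MTTR) = 15871/(15871+113.2) = 0.992918
A(B) = MTBF/(MTBF+MTTR) = 3746/(3746+29.3) = 0.992239
Series availability: 0.992918 × 0.992239 = 0.985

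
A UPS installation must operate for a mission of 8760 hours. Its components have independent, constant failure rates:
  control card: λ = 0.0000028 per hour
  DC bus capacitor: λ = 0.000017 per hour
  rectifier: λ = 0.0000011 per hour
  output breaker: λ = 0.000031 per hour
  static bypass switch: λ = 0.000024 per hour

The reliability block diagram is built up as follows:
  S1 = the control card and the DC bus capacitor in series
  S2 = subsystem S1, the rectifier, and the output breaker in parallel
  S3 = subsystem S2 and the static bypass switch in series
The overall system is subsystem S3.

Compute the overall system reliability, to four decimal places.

0.8101

R(control card) = exp(−0.0000028 × 8760) = 0.975770
R(DC bus capacitor) = exp(−0.000017 × 8760) = 0.861638
R(rectifier) = exp(−0.0000011 × 8760) = 0.990410
R(output breaker) = exp(−0.000031 × 8760) = 0.762190
R(static bypass switch) = exp(−0.000024 × 8760) = 0.810390
Series (control card and DC bus capacitor): 0.975770 × 0.861638 = 0.840761
Parallel ([0.840761], rectifier, and output breaker): 1 − (1 − 0.840761)(1 − 0.990410)(1 − 0.762190) = 0.999637
Series ([0.999637] and static bypass switch): 0.999637 × 0.810390 = 0.8101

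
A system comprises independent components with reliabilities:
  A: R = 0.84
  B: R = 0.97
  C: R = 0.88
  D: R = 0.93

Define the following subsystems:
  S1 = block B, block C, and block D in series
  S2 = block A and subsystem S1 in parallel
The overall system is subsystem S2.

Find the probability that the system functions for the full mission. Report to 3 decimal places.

0.967

Series (B, C, and D): 0.97000 × 0.88000 × 0.93000 = 0.79385
Parallel (A and [0.79385]): 1 − (1 − 0.84000)(1 − 0.79385) = 0.967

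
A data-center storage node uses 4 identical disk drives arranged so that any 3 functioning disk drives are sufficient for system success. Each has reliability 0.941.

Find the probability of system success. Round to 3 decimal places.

R = Σ_{i=3}^{4} C(4,i) p^i (1−p)^{4−i} with p = 0.941
C(4,3)·0.941^3·0.059^1 = 0.19664
C(4,4)·0.941^4·0.059^0 = 0.78408
Sum = 0.981

0.981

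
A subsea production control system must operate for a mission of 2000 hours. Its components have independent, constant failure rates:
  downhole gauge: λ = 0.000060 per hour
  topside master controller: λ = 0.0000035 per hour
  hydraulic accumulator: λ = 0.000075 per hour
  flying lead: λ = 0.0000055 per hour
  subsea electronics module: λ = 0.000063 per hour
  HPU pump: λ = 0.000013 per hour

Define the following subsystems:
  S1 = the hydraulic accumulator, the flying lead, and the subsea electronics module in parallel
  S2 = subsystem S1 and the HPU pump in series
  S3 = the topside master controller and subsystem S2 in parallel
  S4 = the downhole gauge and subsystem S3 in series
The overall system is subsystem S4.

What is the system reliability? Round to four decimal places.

0.8868

R(downhole gauge) = exp(−0.000060 × 2000) = 0.886920
R(topside master controller) = exp(−0.0000035 × 2000) = 0.993024
R(hydraulic accumulator) = exp(−0.000075 × 2000) = 0.860708
R(flying lead) = exp(−0.0000055 × 2000) = 0.989060
R(subsea electronics module) = exp(−0.000063 × 2000) = 0.881615
R(HPU pump) = exp(−0.000013 × 2000) = 0.974335
Parallel (hydraulic accumulator, flying lead, and subsea electronics module): 1 − (1 − 0.860708)(1 − 0.989060)(1 − 0.881615) = 0.999820
Series ([0.999820] and HPU pump): 0.999820 × 0.974335 = 0.974160
Parallel (topside master controller and [0.974160]): 1 − (1 − 0.993024)(1 − 0.974160) = 0.999820
Series (downhole gauge and [0.999820]): 0.886920 × 0.999820 = 0.8868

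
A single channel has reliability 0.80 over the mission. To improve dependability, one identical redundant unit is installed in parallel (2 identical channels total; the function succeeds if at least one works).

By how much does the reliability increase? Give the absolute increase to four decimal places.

R_before = 0.80
R_after = 1 − (1 − 0.80)^2 = 0.9600
ΔR = 0.9600 − 0.80 = 0.1600

0.1600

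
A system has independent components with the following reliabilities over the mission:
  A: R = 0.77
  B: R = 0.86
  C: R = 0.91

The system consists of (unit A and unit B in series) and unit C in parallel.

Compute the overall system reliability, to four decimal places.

0.9696

Series (A and B): 0.770000 × 0.860000 = 0.662200
Parallel ([0.662200] and C): 1 − (1 − 0.662200)(1 − 0.910000) = 0.9696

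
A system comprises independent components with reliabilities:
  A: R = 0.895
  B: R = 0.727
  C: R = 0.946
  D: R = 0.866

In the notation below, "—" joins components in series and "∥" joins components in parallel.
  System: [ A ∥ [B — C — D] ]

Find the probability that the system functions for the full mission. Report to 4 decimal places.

Series (B, C, and D): 0.727000 × 0.946000 × 0.866000 = 0.595585
Parallel (A and [0.595585]): 1 − (1 − 0.895000)(1 − 0.595585) = 0.9575

0.9575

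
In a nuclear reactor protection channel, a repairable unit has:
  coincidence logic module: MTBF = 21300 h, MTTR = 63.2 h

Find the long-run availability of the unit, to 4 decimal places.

A(coincidence logic module) = MTBF/(MTBF+MTTR) = 21300/(21300+63.2) = 0.9970

0.9970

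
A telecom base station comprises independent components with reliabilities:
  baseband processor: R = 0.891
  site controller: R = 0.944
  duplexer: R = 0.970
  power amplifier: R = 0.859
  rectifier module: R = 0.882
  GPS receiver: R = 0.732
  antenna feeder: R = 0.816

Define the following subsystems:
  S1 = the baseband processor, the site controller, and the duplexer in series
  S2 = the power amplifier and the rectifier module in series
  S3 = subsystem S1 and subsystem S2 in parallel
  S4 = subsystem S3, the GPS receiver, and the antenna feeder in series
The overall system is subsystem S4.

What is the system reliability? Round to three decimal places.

0.571

Series (baseband processor, site controller, and duplexer): 0.89100 × 0.94400 × 0.97000 = 0.81587
Series (power amplifier and rectifier module): 0.85900 × 0.88200 = 0.75764
Parallel ([0.81587] and [0.75764]): 1 − (1 − 0.81587)(1 − 0.75764) = 0.95537
Series ([0.95537], GPS receiver, and antenna feeder): 0.95537 × 0.73200 × 0.81600 = 0.571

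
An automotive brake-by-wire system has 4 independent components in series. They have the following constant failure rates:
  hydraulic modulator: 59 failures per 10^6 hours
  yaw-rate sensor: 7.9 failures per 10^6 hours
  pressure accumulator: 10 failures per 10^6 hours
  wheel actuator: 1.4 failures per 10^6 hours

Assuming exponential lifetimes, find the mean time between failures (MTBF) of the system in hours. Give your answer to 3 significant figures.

Series of exponential components: λ_sys = Σ λ_i
λ_sys = 0.000059 + 0.0000079 + 0.000010 + 0.0000014 = 7.8300e-05 /h
MTBF = 1 / λ_sys = 12800 h

12800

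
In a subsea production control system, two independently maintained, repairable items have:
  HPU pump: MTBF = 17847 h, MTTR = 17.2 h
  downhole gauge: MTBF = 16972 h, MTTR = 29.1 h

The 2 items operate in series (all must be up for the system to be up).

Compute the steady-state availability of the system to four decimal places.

0.9973

A(HPU pump) = MTBF/(MTBF+MTTR) = 17847/(17847+17.2) = 0.999037
A(downhole gauge) = MTBF/(MTBF+MTTR) = 16972/(16972+29.1) = 0.998288
Series availability: 0.999037 × 0.998288 = 0.9973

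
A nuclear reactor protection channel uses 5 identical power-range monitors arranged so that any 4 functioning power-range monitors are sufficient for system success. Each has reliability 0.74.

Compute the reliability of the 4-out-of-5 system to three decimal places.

0.612

R = Σ_{i=4}^{5} C(5,i) p^i (1−p)^{5−i} with p = 0.74
C(5,4)·0.74^4·0.26^1 = 0.38983
C(5,5)·0.74^5·0.26^0 = 0.22190
Sum = 0.612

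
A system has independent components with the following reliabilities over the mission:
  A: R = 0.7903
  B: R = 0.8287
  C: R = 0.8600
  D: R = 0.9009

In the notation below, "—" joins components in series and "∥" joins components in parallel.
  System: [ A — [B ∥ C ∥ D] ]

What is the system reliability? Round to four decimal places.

0.7884

Parallel (B, C, and D): 1 − (1 − 0.828700)(1 − 0.860000)(1 − 0.900900) = 0.997623
Series (A and [0.997623]): 0.790300 × 0.997623 = 0.7884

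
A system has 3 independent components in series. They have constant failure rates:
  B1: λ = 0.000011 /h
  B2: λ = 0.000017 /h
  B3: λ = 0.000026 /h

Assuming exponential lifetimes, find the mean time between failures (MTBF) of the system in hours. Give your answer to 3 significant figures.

18500

Series of exponential components: λ_sys = Σ λ_i
λ_sys = 0.000011 + 0.000017 + 0.000026 = 5.4000e-05 /h
MTBF = 1 / λ_sys = 18500 h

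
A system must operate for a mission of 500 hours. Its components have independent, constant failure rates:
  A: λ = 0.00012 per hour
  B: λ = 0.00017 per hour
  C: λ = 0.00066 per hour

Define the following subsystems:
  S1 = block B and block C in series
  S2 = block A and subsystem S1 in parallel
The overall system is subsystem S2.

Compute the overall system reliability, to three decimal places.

0.980

R(A) = exp(−0.00012 × 500) = 0.94176
R(B) = exp(−0.00017 × 500) = 0.91851
R(C) = exp(−0.00066 × 500) = 0.71892
Series (B and C): 0.91851 × 0.71892 = 0.66034
Parallel (A and [0.66034]): 1 − (1 − 0.94176)(1 − 0.66034) = 0.980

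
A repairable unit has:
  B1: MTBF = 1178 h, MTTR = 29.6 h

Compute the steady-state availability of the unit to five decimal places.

0.97549

A(B1) = MTBF/(MTBF+MTTR) = 1178/(1178+29.6) = 0.97549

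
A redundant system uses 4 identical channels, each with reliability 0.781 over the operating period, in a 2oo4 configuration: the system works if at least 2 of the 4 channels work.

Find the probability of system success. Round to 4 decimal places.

0.9649

R = Σ_{i=2}^{4} C(4,i) p^i (1−p)^{4−i} with p = 0.781
C(4,2)·0.781^2·0.219^2 = 0.175526
C(4,3)·0.781^3·0.219^1 = 0.417308
C(4,4)·0.781^4·0.219^0 = 0.372052
Sum = 0.9649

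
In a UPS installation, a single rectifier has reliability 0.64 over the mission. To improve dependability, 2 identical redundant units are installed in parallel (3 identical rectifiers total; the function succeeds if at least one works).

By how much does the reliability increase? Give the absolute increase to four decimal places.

0.3133

R_before = 0.64
R_after = 1 − (1 − 0.64)^3 = 0.9533
ΔR = 0.9533 − 0.64 = 0.3133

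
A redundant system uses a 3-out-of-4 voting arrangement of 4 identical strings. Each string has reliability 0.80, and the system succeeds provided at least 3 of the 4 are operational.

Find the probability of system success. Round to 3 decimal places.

R = Σ_{i=3}^{4} C(4,i) p^i (1−p)^{4−i} with p = 0.80
C(4,3)·0.80^3·0.20^1 = 0.40960
C(4,4)·0.80^4·0.20^0 = 0.40960
Sum = 0.819

0.819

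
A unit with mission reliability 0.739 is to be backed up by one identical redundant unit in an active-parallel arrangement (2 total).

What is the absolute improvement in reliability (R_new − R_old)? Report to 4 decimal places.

0.1929

R_before = 0.739
R_after = 1 − (1 − 0.739)^2 = 0.9319
ΔR = 0.9319 − 0.739 = 0.1929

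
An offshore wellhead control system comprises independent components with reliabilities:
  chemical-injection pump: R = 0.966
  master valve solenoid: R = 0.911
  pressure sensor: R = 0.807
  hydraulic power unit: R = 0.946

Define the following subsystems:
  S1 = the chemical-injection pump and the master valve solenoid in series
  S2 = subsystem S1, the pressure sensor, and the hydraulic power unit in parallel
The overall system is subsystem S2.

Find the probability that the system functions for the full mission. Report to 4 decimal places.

0.9987

Series (chemical-injection pump and master valve solenoid): 0.966000 × 0.911000 = 0.880026
Parallel ([0.880026], pressure sensor, and hydraulic power unit): 1 − (1 − 0.880026)(1 − 0.807000)(1 − 0.946000) = 0.9987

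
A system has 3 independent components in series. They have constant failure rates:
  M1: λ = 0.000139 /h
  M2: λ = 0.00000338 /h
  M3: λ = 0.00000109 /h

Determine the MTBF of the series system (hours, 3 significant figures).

6970

Series of exponential components: λ_sys = Σ λ_i
λ_sys = 0.000139 + 0.00000338 + 0.00000109 = 1.4347e-04 /h
MTBF = 1 / λ_sys = 6970 h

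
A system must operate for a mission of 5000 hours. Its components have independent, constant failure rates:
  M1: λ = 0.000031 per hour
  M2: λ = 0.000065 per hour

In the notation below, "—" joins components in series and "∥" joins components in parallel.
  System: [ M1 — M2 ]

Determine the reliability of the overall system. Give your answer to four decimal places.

0.6188

R(M1) = exp(−0.000031 × 5000) = 0.856415
R(M2) = exp(−0.000065 × 5000) = 0.722527
Series (M1 and M2): 0.856415 × 0.722527 = 0.6188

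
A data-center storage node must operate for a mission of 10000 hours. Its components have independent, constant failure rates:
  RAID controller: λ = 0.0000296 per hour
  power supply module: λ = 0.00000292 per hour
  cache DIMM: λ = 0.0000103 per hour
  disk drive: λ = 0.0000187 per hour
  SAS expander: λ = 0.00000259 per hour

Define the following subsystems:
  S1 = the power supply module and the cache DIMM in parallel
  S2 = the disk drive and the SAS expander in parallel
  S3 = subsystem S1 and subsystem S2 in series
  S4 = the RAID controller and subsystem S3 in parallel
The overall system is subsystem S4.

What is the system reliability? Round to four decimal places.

0.9982

R(RAID controller) = exp(−0.0000296 × 10000) = 0.743787
R(power supply module) = exp(−0.00000292 × 10000) = 0.971222
R(cache DIMM) = exp(−0.0000103 × 10000) = 0.902127
R(disk drive) = exp(−0.0000187 × 10000) = 0.829444
R(SAS expander) = exp(−0.00000259 × 10000) = 0.974433
Parallel (power supply module and cache DIMM): 1 − (1 − 0.971222)(1 − 0.902127) = 0.997183
Parallel (disk drive and SAS expander): 1 − (1 − 0.829444)(1 − 0.974433) = 0.995639
Series ([0.997183] and [0.995639]): 0.997183 × 0.995639 = 0.992834
Parallel (RAID controller and [0.992834]): 1 − (1 − 0.743787)(1 − 0.992834) = 0.9982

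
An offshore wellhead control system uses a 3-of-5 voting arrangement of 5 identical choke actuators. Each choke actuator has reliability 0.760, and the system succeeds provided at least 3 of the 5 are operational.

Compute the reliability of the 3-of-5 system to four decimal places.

0.9067

R = Σ_{i=3}^{5} C(5,i) p^i (1−p)^{5−i} with p = 0.760
C(5,3)·0.760^3·0.240^2 = 0.252850
C(5,4)·0.760^4·0.240^1 = 0.400346
C(5,5)·0.760^5·0.240^0 = 0.253553
Sum = 0.9067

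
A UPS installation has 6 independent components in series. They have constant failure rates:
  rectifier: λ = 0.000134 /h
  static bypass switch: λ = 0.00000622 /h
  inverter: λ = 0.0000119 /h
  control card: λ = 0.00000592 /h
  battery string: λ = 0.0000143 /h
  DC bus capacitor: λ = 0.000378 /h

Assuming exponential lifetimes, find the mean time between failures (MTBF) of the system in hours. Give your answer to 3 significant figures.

1820

Series of exponential components: λ_sys = Σ λ_i
λ_sys = 0.000134 + 0.00000622 + 0.0000119 + 0.00000592 + 0.0000143 + 0.000378 = 5.5034e-04 /h
MTBF = 1 / λ_sys = 1820 h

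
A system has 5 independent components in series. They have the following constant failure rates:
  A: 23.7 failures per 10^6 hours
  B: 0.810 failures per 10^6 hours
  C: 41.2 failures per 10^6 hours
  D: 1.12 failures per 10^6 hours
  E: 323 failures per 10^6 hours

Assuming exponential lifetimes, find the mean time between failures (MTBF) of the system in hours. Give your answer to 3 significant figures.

Series of exponential components: λ_sys = Σ λ_i
λ_sys = 0.0000237 + 0.000000810 + 0.0000412 + 0.00000112 + 0.000323 = 3.8983e-04 /h
MTBF = 1 / λ_sys = 2570 h

2570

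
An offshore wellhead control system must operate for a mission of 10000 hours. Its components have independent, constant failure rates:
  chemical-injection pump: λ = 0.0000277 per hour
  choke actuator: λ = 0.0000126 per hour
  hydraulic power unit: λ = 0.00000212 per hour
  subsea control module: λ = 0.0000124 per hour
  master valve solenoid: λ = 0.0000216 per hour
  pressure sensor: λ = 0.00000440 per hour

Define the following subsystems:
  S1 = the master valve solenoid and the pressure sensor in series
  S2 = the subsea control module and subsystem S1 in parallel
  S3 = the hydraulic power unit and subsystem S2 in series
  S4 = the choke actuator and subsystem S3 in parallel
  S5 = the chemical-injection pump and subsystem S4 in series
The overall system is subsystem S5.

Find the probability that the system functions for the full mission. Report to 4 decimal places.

R(chemical-injection pump) = exp(−0.0000277 × 10000) = 0.758054
R(choke actuator) = exp(−0.0000126 × 10000) = 0.881615
R(hydraulic power unit) = exp(−0.00000212 × 10000) = 0.979023
R(subsea control module) = exp(−0.0000124 × 10000) = 0.883380
R(master valve solenoid) = exp(−0.0000216 × 10000) = 0.805735
R(pressure sensor) = exp(−0.00000440 × 10000) = 0.956954
Series (master valve solenoid and pressure sensor): 0.805735 × 0.956954 = 0.771051
Parallel (subsea control module and [0.771051]): 1 − (1 − 0.883380)(1 − 0.771051) = 0.973300
Series (hydraulic power unit and [0.973300]): 0.979023 × 0.973300 = 0.952883
Parallel (choke actuator and [0.952883]): 1 − (1 − 0.881615)(1 − 0.952883) = 0.994422
Series (chemical-injection pump and [0.994422]): 0.758054 × 0.994422 = 0.7538

0.7538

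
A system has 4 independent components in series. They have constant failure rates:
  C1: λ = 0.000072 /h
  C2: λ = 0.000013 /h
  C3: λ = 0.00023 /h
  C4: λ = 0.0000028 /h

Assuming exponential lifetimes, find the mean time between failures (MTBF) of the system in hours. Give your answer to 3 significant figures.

3150

Series of exponential components: λ_sys = Σ λ_i
λ_sys = 0.000072 + 0.000013 + 0.00023 + 0.0000028 = 3.1780e-04 /h
MTBF = 1 / λ_sys = 3150 h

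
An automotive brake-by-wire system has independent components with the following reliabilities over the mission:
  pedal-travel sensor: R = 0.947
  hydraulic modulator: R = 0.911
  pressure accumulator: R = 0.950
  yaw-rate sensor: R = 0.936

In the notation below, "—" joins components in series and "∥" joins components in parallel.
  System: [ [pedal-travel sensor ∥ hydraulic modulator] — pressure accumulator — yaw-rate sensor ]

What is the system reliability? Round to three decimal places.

0.885

Parallel (pedal-travel sensor and hydraulic modulator): 1 − (1 − 0.94700)(1 − 0.91100) = 0.99528
Series ([0.99528], pressure accumulator, and yaw-rate sensor): 0.99528 × 0.95000 × 0.93600 = 0.885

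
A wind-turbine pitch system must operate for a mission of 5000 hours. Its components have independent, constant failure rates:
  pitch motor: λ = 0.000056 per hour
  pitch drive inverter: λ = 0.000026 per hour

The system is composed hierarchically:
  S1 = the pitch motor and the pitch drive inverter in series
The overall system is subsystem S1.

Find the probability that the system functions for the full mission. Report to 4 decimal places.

R(pitch motor) = exp(−0.000056 × 5000) = 0.755784
R(pitch drive inverter) = exp(−0.000026 × 5000) = 0.878095
Series (pitch motor and pitch drive inverter): 0.755784 × 0.878095 = 0.6637

0.6637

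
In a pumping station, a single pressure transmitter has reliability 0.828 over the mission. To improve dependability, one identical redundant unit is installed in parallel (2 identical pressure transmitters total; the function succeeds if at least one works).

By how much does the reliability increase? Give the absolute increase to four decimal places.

R_before = 0.828
R_after = 1 − (1 − 0.828)^2 = 0.9704
ΔR = 0.9704 − 0.828 = 0.1424

0.1424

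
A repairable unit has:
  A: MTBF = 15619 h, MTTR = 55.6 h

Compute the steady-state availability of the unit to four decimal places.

0.9965

A(A) = MTBF/(MTBF+MTTR) = 15619/(15619+55.6) = 0.9965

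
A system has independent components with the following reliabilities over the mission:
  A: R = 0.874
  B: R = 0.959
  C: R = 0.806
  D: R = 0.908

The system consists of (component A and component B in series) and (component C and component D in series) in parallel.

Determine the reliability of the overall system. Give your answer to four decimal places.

0.9566

Series (A and B): 0.874000 × 0.959000 = 0.838166
Series (C and D): 0.806000 × 0.908000 = 0.731848
Parallel ([0.838166] and [0.731848]): 1 − (1 − 0.838166)(1 − 0.731848) = 0.9566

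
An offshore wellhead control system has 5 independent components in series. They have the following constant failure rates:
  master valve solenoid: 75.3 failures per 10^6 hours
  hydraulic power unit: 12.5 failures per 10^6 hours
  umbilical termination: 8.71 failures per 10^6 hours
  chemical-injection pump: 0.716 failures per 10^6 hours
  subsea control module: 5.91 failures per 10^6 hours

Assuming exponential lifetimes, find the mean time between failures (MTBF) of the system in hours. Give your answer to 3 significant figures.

Series of exponential components: λ_sys = Σ λ_i
λ_sys = 0.0000753 + 0.0000125 + 0.00000871 + 0.000000716 + 0.00000591 = 1.0314e-04 /h
MTBF = 1 / λ_sys = 9700 h

9700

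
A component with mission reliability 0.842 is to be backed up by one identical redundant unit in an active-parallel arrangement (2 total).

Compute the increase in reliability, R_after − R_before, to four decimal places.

R_before = 0.842
R_after = 1 − (1 − 0.842)^2 = 0.9750
ΔR = 0.9750 − 0.842 = 0.1330

0.1330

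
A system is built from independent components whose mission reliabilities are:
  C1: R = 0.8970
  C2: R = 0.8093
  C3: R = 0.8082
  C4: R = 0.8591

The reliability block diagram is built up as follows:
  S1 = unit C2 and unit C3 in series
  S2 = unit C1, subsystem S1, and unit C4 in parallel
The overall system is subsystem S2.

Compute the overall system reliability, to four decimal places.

Series (C2 and C3): 0.809300 × 0.808200 = 0.654076
Parallel (C1, [0.654076], and C4): 1 − (1 − 0.897000)(1 − 0.654076)(1 − 0.859100) = 0.9950

0.9950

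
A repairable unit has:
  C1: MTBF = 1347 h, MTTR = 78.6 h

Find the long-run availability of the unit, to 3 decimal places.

A(C1) = MTBF/(MTBF+MTTR) = 1347/(1347+78.6) = 0.945

0.945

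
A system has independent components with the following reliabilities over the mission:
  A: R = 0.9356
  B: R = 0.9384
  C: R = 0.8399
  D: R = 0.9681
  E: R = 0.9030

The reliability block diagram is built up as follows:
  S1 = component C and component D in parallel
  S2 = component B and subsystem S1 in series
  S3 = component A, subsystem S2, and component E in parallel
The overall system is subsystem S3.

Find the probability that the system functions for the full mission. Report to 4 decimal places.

Parallel (C and D): 1 − (1 − 0.839900)(1 − 0.968100) = 0.994893
Series (B and [0.994893]): 0.938400 × 0.994893 = 0.933608
Parallel (A, [0.933608], and E): 1 − (1 − 0.935600)(1 − 0.933608)(1 − 0.903000) = 0.9996

0.9996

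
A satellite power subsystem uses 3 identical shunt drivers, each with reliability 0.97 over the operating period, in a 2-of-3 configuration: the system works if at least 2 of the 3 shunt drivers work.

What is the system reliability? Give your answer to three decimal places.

R = Σ_{i=2}^{3} C(3,i) p^i (1−p)^{3−i} with p = 0.97
C(3,2)·0.97^2·0.03^1 = 0.08468
C(3,3)·0.97^3·0.03^0 = 0.91267
Sum = 0.997

0.997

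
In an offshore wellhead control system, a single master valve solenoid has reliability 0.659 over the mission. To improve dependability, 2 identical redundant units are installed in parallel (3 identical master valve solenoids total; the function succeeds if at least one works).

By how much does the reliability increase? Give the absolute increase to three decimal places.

R_before = 0.659
R_after = 1 − (1 − 0.659)^3 = 0.960
ΔR = 0.960 − 0.659 = 0.301

0.301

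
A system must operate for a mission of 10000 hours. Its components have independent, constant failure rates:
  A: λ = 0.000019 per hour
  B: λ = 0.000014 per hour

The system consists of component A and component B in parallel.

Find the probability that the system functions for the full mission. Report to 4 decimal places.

0.9774

R(A) = exp(−0.000019 × 10000) = 0.826959
R(B) = exp(−0.000014 × 10000) = 0.869358
Parallel (A and B): 1 − (1 − 0.826959)(1 − 0.869358) = 0.9774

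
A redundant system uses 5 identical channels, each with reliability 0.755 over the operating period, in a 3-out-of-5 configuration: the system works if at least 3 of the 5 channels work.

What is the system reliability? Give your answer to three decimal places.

0.902

R = Σ_{i=3}^{5} C(5,i) p^i (1−p)^{5−i} with p = 0.755
C(5,3)·0.755^3·0.245^2 = 0.25833
C(5,4)·0.755^4·0.245^1 = 0.39804
C(5,5)·0.755^5·0.245^0 = 0.24532
Sum = 0.902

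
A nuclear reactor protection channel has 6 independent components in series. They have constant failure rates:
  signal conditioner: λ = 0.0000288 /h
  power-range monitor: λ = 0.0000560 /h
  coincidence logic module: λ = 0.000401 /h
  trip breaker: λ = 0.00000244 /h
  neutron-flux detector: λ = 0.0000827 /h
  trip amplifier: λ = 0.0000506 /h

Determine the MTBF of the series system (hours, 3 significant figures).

1610

Series of exponential components: λ_sys = Σ λ_i
λ_sys = 0.0000288 + 0.0000560 + 0.000401 + 0.00000244 + 0.0000827 + 0.0000506 = 6.2154e-04 /h
MTBF = 1 / λ_sys = 1610 h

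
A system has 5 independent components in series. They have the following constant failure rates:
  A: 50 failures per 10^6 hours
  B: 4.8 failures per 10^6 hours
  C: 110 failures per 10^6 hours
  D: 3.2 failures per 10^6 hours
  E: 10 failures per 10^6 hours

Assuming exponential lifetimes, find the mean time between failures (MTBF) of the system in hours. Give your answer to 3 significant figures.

Series of exponential components: λ_sys = Σ λ_i
λ_sys = 0.000050 + 0.0000048 + 0.00011 + 0.0000032 + 0.000010 = 1.7800e-04 /h
MTBF = 1 / λ_sys = 5620 h

5620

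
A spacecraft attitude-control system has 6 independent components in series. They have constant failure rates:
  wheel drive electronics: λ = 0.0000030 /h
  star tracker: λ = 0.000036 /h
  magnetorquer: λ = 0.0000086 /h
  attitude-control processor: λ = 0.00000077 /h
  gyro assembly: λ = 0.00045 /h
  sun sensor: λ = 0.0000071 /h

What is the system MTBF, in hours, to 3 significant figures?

1980

Series of exponential components: λ_sys = Σ λ_i
λ_sys = 0.0000030 + 0.000036 + 0.0000086 + 0.00000077 + 0.00045 + 0.0000071 = 5.0547e-04 /h
MTBF = 1 / λ_sys = 1980 h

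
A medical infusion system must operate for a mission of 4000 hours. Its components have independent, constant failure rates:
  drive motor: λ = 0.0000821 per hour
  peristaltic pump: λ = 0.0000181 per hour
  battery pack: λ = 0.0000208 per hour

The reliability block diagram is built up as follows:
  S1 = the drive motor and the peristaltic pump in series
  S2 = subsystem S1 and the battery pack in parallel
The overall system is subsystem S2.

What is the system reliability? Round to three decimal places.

0.974

R(drive motor) = exp(−0.0000821 × 4000) = 0.72007
R(peristaltic pump) = exp(−0.0000181 × 4000) = 0.93016
R(battery pack) = exp(−0.0000208 × 4000) = 0.92017
Series (drive motor and peristaltic pump): 0.72007 × 0.93016 = 0.66978
Parallel ([0.66978] and battery pack): 1 − (1 − 0.66978)(1 − 0.92017) = 0.974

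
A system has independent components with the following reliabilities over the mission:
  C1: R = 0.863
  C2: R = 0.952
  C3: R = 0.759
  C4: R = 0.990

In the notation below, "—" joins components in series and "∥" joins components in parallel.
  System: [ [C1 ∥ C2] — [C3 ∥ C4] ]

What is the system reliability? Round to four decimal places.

0.9910

Parallel (C1 and C2): 1 − (1 − 0.863000)(1 − 0.952000) = 0.993424
Parallel (C3 and C4): 1 − (1 − 0.759000)(1 − 0.990000) = 0.997590
Series ([0.993424] and [0.997590]): 0.993424 × 0.997590 = 0.9910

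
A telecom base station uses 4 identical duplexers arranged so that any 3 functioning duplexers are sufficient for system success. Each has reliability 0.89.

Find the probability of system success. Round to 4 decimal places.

0.9376

R = Σ_{i=3}^{4} C(4,i) p^i (1−p)^{4−i} with p = 0.89
C(4,3)·0.89^3·0.11^1 = 0.310186
C(4,4)·0.89^4·0.11^0 = 0.627422
Sum = 0.9376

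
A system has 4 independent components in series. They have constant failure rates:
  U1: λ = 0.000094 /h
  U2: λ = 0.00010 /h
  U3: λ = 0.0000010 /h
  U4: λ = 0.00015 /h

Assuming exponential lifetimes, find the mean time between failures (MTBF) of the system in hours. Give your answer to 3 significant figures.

2900

Series of exponential components: λ_sys = Σ λ_i
λ_sys = 0.000094 + 0.00010 + 0.0000010 + 0.00015 = 3.4500e-04 /h
MTBF = 1 / λ_sys = 2900 h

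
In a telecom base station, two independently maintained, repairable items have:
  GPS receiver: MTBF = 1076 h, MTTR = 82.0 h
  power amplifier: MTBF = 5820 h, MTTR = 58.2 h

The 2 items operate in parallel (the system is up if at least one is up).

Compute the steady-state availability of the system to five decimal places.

0.99930

A(GPS receiver) = MTBF/(MTBF+MTTR) = 1076/(1076+82.0) = 0.929188
A(power amplifier) = MTBF/(MTBF+MTTR) = 5820/(5820+58.2) = 0.990099
Parallel availability: 1 − (1 − 0.929188)(1 − 0.990099) = 0.99930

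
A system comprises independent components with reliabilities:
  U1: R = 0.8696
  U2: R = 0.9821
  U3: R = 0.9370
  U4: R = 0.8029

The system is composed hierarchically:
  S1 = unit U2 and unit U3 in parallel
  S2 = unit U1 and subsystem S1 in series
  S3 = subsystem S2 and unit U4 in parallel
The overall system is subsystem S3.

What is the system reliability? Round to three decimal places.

Parallel (U2 and U3): 1 − (1 − 0.98210)(1 − 0.93700) = 0.99887
Series (U1 and [0.99887]): 0.86960 × 0.99887 = 0.86862
Parallel ([0.86862] and U4): 1 − (1 − 0.86862)(1 − 0.80290) = 0.974

0.974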